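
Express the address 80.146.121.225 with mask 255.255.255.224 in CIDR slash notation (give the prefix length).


Binary: 11111111.11111111.11111111.11100000
Count leading 1s
Prefix: /27


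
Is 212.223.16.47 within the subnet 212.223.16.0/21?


Subnet network: 212.223.16.0
Test IP AND mask: 212.223.16.0
Yes, 212.223.16.47 is in 212.223.16.0/21


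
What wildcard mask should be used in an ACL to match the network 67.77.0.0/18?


Subnet mask: 255.255.192.0
Wildcard = 255.255.255.255 - subnet mask
255 - 255 = 0
255 - 255 = 0
255 - 192 = 63
255 - 0 = 255
Wildcard: 0.0.63.255


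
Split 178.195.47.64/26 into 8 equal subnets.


New prefix = 26 + 3 = 29
Each subnet has 8 addresses
  178.195.47.64/29
  178.195.47.72/29
  178.195.47.80/29
  178.195.47.88/29
  178.195.47.96/29
  178.195.47.104/29
  178.195.47.112/29
  178.195.47.120/29
Subnets: 178.195.47.64/29, 178.195.47.72/29, 178.195.47.80/29, 178.195.47.88/29, 178.195.47.96/29, 178.195.47.104/29, 178.195.47.112/29, 178.195.47.120/29


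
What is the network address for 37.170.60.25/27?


IP:   00100101.10101010.00111100.00011001
Mask: 11111111.11111111.11111111.11100000
AND operation:
Net:  00100101.10101010.00111100.00000000
Network: 37.170.60.0/27


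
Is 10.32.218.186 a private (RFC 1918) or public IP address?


RFC 1918 private ranges:
  10.0.0.0/8 (10.0.0.0 - 10.255.255.255)
  172.16.0.0/12 (172.16.0.0 - 172.31.255.255)
  192.168.0.0/16 (192.168.0.0 - 192.168.255.255)
Private (in 10.0.0.0/8)


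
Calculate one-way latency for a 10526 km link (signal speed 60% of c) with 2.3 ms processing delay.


Speed = 0.6 * 3e5 km/s = 180000 km/s
Propagation delay = 10526 / 180000 = 0.0585 s = 58.4778 ms
Processing delay = 2.3 ms
Total one-way latency = 60.7778 ms


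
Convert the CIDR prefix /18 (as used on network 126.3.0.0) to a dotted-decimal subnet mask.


/18 means 18 network bits, 14 host bits
Binary: 11111111111111111100000000000000
Mask: 255.255.192.0


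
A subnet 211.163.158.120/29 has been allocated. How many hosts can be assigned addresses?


Host bits = 32 - 29 = 3
Total addresses = 2^3 = 8
Usable = total - 2 (network and broadcast)
Usable hosts: 6


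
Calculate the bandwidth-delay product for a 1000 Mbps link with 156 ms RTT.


BDP = bandwidth * RTT
= 1000 Mbps * 156 ms
= 1000 * 1e6 * 156 / 1000 bits
= 156000000 bits
= 19500000 bytes
= 19042.9688 KB
BDP = 156000000 bits (19500000 bytes)


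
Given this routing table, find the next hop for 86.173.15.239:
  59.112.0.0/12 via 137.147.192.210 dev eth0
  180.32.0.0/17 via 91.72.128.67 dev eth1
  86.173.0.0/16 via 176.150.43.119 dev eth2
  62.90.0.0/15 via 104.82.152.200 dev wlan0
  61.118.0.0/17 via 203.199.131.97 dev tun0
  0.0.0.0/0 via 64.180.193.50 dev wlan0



Longest prefix match for 86.173.15.239:
  /12 59.112.0.0: no
  /17 180.32.0.0: no
  /16 86.173.0.0: MATCH
  /15 62.90.0.0: no
  /17 61.118.0.0: no
  /0 0.0.0.0: MATCH
Selected: next-hop 176.150.43.119 via eth2 (matched /16)


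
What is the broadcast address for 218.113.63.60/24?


Network: 218.113.63.0/24
Host bits = 8
Set all host bits to 1:
Broadcast: 218.113.63.255


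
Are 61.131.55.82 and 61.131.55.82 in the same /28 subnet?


Mask: 255.255.255.240
61.131.55.82 AND mask = 61.131.55.80
61.131.55.82 AND mask = 61.131.55.80
Yes, same subnet (61.131.55.80)


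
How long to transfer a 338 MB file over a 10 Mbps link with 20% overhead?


Effective throughput = 10 * (1 - 20/100) = 8 Mbps
File size in Mb = 338 * 8 = 2704 Mb
Time = 2704 / 8
Time = 338 seconds


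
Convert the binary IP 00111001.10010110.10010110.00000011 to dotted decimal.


00111001 = 57
10010110 = 150
10010110 = 150
00000011 = 3
IP: 57.150.150.3


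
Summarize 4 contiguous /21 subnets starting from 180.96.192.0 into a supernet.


Original prefix: /21
Number of subnets: 4 = 2^2
New prefix = 21 - 2 = 19
Supernet: 180.96.192.0/19


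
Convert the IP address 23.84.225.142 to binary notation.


23 = 00010111
84 = 01010100
225 = 11100001
142 = 10001110
Binary: 00010111.01010100.11100001.10001110


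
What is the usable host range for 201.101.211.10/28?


Network: 201.101.211.0
Broadcast: 201.101.211.15
First usable = network + 1
Last usable = broadcast - 1
Range: 201.101.211.1 to 201.101.211.14


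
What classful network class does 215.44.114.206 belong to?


First octet: 215
Binary: 11010111
110xxxxx -> Class C (192-223)
Class C, default mask 255.255.255.0 (/24)


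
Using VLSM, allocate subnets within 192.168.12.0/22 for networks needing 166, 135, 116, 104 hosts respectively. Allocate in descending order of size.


166 hosts -> /24 (254 usable): 192.168.12.0/24
135 hosts -> /24 (254 usable): 192.168.13.0/24
116 hosts -> /25 (126 usable): 192.168.14.0/25
104 hosts -> /25 (126 usable): 192.168.14.128/25
Allocation: 192.168.12.0/24 (166 hosts, 254 usable); 192.168.13.0/24 (135 hosts, 254 usable); 192.168.14.0/25 (116 hosts, 126 usable); 192.168.14.128/25 (104 hosts, 126 usable)


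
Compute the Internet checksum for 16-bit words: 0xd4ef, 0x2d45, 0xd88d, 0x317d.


Sum all words (with carry folding):
+ 0xd4ef = 0xd4ef
+ 0x2d45 = 0x0235
+ 0xd88d = 0xdac2
+ 0x317d = 0x0c40
One's complement: ~0x0c40
Checksum = 0xf3bf


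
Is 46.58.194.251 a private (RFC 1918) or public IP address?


RFC 1918 private ranges:
  10.0.0.0/8 (10.0.0.0 - 10.255.255.255)
  172.16.0.0/12 (172.16.0.0 - 172.31.255.255)
  192.168.0.0/16 (192.168.0.0 - 192.168.255.255)
Public (not in any RFC 1918 range)


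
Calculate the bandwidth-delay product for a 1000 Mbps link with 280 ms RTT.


BDP = bandwidth * RTT
= 1000 Mbps * 280 ms
= 1000 * 1e6 * 280 / 1000 bits
= 280000000 bits
= 35000000 bytes
= 34179.6875 KB
BDP = 280000000 bits (35000000 bytes)


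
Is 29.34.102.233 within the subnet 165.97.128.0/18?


Subnet network: 165.97.128.0
Test IP AND mask: 29.34.64.0
No, 29.34.102.233 is not in 165.97.128.0/18


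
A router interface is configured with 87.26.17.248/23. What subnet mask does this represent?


/23 means 23 network bits, 9 host bits
Binary: 11111111111111111111111000000000
Mask: 255.255.254.0


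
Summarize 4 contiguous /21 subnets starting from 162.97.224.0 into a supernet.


Original prefix: /21
Number of subnets: 4 = 2^2
New prefix = 21 - 2 = 19
Supernet: 162.97.224.0/19


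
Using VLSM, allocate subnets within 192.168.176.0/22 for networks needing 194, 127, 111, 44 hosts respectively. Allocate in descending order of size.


194 hosts -> /24 (254 usable): 192.168.176.0/24
127 hosts -> /24 (254 usable): 192.168.177.0/24
111 hosts -> /25 (126 usable): 192.168.178.0/25
44 hosts -> /26 (62 usable): 192.168.178.128/26
Allocation: 192.168.176.0/24 (194 hosts, 254 usable); 192.168.177.0/24 (127 hosts, 254 usable); 192.168.178.0/25 (111 hosts, 126 usable); 192.168.178.128/26 (44 hosts, 62 usable)


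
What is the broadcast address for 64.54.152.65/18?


Network: 64.54.128.0/18
Host bits = 14
Set all host bits to 1:
Broadcast: 64.54.191.255


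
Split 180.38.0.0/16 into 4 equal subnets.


New prefix = 16 + 2 = 18
Each subnet has 16384 addresses
  180.38.0.0/18
  180.38.64.0/18
  180.38.128.0/18
  180.38.192.0/18
Subnets: 180.38.0.0/18, 180.38.64.0/18, 180.38.128.0/18, 180.38.192.0/18


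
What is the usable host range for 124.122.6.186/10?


Network: 124.64.0.0
Broadcast: 124.127.255.255
First usable = network + 1
Last usable = broadcast - 1
Range: 124.64.0.1 to 124.127.255.254


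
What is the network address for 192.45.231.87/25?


IP:   11000000.00101101.11100111.01010111
Mask: 11111111.11111111.11111111.10000000
AND operation:
Net:  11000000.00101101.11100111.00000000
Network: 192.45.231.0/25


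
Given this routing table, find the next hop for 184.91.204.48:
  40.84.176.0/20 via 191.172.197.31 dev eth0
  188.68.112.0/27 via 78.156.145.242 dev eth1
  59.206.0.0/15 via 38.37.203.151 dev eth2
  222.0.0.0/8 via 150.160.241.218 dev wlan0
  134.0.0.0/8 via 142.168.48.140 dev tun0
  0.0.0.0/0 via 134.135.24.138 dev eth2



Longest prefix match for 184.91.204.48:
  /20 40.84.176.0: no
  /27 188.68.112.0: no
  /15 59.206.0.0: no
  /8 222.0.0.0: no
  /8 134.0.0.0: no
  /0 0.0.0.0: MATCH
Selected: next-hop 134.135.24.138 via eth2 (matched /0)


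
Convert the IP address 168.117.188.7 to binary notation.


168 = 10101000
117 = 01110101
188 = 10111100
7 = 00000111
Binary: 10101000.01110101.10111100.00000111


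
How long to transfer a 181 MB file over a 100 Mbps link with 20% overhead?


Effective throughput = 100 * (1 - 20/100) = 80 Mbps
File size in Mb = 181 * 8 = 1448 Mb
Time = 1448 / 80
Time = 18.1 seconds


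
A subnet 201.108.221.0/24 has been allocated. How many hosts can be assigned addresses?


Host bits = 32 - 24 = 8
Total addresses = 2^8 = 256
Usable = total - 2 (network and broadcast)
Usable hosts: 254


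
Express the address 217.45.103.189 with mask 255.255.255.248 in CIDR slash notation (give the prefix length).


Binary: 11111111.11111111.11111111.11111000
Count leading 1s
Prefix: /29


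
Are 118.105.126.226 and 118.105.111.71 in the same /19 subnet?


Mask: 255.255.224.0
118.105.126.226 AND mask = 118.105.96.0
118.105.111.71 AND mask = 118.105.96.0
Yes, same subnet (118.105.96.0)


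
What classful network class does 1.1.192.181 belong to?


First octet: 1
Binary: 00000001
0xxxxxxx -> Class A (1-126)
Class A, default mask 255.0.0.0 (/8)


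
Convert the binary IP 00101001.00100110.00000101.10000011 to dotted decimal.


00101001 = 41
00100110 = 38
00000101 = 5
10000011 = 131
IP: 41.38.5.131


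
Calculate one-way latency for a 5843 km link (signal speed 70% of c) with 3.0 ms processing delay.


Speed = 0.7 * 3e5 km/s = 210000 km/s
Propagation delay = 5843 / 210000 = 0.0278 s = 27.8238 ms
Processing delay = 3.0 ms
Total one-way latency = 30.8238 ms


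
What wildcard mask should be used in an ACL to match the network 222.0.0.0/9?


Subnet mask: 255.128.0.0
Wildcard = 255.255.255.255 - subnet mask
255 - 255 = 0
255 - 128 = 127
255 - 0 = 255
255 - 0 = 255
Wildcard: 0.127.255.255


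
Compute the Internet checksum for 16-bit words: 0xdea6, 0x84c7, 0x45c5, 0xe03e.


Sum all words (with carry folding):
+ 0xdea6 = 0xdea6
+ 0x84c7 = 0x636e
+ 0x45c5 = 0xa933
+ 0xe03e = 0x8972
One's complement: ~0x8972
Checksum = 0x768d


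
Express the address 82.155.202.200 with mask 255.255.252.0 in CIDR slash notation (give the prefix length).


Binary: 11111111.11111111.11111100.00000000
Count leading 1s
Prefix: /22


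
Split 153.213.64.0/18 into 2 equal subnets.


New prefix = 18 + 1 = 19
Each subnet has 8192 addresses
  153.213.64.0/19
  153.213.96.0/19
Subnets: 153.213.64.0/19, 153.213.96.0/19


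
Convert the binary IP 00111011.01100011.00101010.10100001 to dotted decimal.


00111011 = 59
01100011 = 99
00101010 = 42
10100001 = 161
IP: 59.99.42.161


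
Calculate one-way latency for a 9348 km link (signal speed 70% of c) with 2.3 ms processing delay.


Speed = 0.7 * 3e5 km/s = 210000 km/s
Propagation delay = 9348 / 210000 = 0.0445 s = 44.5143 ms
Processing delay = 2.3 ms
Total one-way latency = 46.8143 ms


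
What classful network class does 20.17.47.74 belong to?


First octet: 20
Binary: 00010100
0xxxxxxx -> Class A (1-126)
Class A, default mask 255.0.0.0 (/8)


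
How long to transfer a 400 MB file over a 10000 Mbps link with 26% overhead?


Effective throughput = 10000 * (1 - 26/100) = 7400 Mbps
File size in Mb = 400 * 8 = 3200 Mb
Time = 3200 / 7400
Time = 0.4324 seconds


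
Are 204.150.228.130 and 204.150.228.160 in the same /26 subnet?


Mask: 255.255.255.192
204.150.228.130 AND mask = 204.150.228.128
204.150.228.160 AND mask = 204.150.228.128
Yes, same subnet (204.150.228.128)


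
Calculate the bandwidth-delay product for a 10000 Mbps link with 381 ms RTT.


BDP = bandwidth * RTT
= 10000 Mbps * 381 ms
= 10000 * 1e6 * 381 / 1000 bits
= 3810000000 bits
= 476250000 bytes
= 465087.8906 KB
BDP = 3810000000 bits (476250000 bytes)


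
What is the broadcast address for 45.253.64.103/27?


Network: 45.253.64.96/27
Host bits = 5
Set all host bits to 1:
Broadcast: 45.253.64.127


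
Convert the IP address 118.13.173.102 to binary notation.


118 = 01110110
13 = 00001101
173 = 10101101
102 = 01100110
Binary: 01110110.00001101.10101101.01100110


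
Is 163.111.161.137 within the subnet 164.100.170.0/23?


Subnet network: 164.100.170.0
Test IP AND mask: 163.111.160.0
No, 163.111.161.137 is not in 164.100.170.0/23


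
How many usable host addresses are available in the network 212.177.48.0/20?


Host bits = 32 - 20 = 12
Total addresses = 2^12 = 4096
Usable = total - 2 (network and broadcast)
Usable hosts: 4094


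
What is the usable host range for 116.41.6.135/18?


Network: 116.41.0.0
Broadcast: 116.41.63.255
First usable = network + 1
Last usable = broadcast - 1
Range: 116.41.0.1 to 116.41.63.254


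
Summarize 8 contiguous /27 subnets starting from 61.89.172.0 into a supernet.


Original prefix: /27
Number of subnets: 8 = 2^3
New prefix = 27 - 3 = 24
Supernet: 61.89.172.0/24


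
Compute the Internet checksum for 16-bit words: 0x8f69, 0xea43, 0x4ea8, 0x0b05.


Sum all words (with carry folding):
+ 0x8f69 = 0x8f69
+ 0xea43 = 0x79ad
+ 0x4ea8 = 0xc855
+ 0x0b05 = 0xd35a
One's complement: ~0xd35a
Checksum = 0x2ca5


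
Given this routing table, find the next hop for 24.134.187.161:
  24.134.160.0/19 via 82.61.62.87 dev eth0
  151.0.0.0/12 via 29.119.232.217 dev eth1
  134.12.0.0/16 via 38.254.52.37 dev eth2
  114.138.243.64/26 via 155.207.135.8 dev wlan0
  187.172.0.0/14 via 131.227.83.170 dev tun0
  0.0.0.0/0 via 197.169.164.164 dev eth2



Longest prefix match for 24.134.187.161:
  /19 24.134.160.0: MATCH
  /12 151.0.0.0: no
  /16 134.12.0.0: no
  /26 114.138.243.64: no
  /14 187.172.0.0: no
  /0 0.0.0.0: MATCH
Selected: next-hop 82.61.62.87 via eth0 (matched /19)


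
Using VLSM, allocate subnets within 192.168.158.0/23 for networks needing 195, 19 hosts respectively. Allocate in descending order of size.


195 hosts -> /24 (254 usable): 192.168.158.0/24
19 hosts -> /27 (30 usable): 192.168.159.0/27
Allocation: 192.168.158.0/24 (195 hosts, 254 usable); 192.168.159.0/27 (19 hosts, 30 usable)


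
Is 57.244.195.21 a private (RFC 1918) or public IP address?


RFC 1918 private ranges:
  10.0.0.0/8 (10.0.0.0 - 10.255.255.255)
  172.16.0.0/12 (172.16.0.0 - 172.31.255.255)
  192.168.0.0/16 (192.168.0.0 - 192.168.255.255)
Public (not in any RFC 1918 range)


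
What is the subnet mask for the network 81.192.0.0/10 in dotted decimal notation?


/10 means 10 network bits, 22 host bits
Binary: 11111111110000000000000000000000
Mask: 255.192.0.0


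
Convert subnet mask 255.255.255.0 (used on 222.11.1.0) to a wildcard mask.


Subnet mask: 255.255.255.0
Wildcard = 255.255.255.255 - subnet mask
255 - 255 = 0
255 - 255 = 0
255 - 255 = 0
255 - 0 = 255
Wildcard: 0.0.0.255


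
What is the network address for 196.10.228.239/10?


IP:   11000100.00001010.11100100.11101111
Mask: 11111111.11000000.00000000.00000000
AND operation:
Net:  11000100.00000000.00000000.00000000
Network: 196.0.0.0/10


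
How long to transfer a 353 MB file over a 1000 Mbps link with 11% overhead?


Effective throughput = 1000 * (1 - 11/100) = 890 Mbps
File size in Mb = 353 * 8 = 2824 Mb
Time = 2824 / 890
Time = 3.173 seconds


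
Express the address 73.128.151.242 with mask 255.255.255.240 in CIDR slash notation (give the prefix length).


Binary: 11111111.11111111.11111111.11110000
Count leading 1s
Prefix: /28


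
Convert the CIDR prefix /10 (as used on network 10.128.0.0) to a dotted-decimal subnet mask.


/10 means 10 network bits, 22 host bits
Binary: 11111111110000000000000000000000
Mask: 255.192.0.0


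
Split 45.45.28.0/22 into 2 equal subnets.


New prefix = 22 + 1 = 23
Each subnet has 512 addresses
  45.45.28.0/23
  45.45.30.0/23
Subnets: 45.45.28.0/23, 45.45.30.0/23


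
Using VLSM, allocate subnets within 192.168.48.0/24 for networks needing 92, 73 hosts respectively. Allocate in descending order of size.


92 hosts -> /25 (126 usable): 192.168.48.0/25
73 hosts -> /25 (126 usable): 192.168.48.128/25
Allocation: 192.168.48.0/25 (92 hosts, 126 usable); 192.168.48.128/25 (73 hosts, 126 usable)


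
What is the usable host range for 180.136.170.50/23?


Network: 180.136.170.0
Broadcast: 180.136.171.255
First usable = network + 1
Last usable = broadcast - 1
Range: 180.136.170.1 to 180.136.171.254


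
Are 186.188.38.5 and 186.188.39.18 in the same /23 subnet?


Mask: 255.255.254.0
186.188.38.5 AND mask = 186.188.38.0
186.188.39.18 AND mask = 186.188.38.0
Yes, same subnet (186.188.38.0)


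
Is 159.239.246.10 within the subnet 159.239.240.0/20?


Subnet network: 159.239.240.0
Test IP AND mask: 159.239.240.0
Yes, 159.239.246.10 is in 159.239.240.0/20


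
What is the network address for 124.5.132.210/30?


IP:   01111100.00000101.10000100.11010010
Mask: 11111111.11111111.11111111.11111100
AND operation:
Net:  01111100.00000101.10000100.11010000
Network: 124.5.132.208/30


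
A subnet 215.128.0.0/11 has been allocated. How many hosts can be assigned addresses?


Host bits = 32 - 11 = 21
Total addresses = 2^21 = 2097152
Usable = total - 2 (network and broadcast)
Usable hosts: 2097150


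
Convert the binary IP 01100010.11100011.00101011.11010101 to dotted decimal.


01100010 = 98
11100011 = 227
00101011 = 43
11010101 = 213
IP: 98.227.43.213


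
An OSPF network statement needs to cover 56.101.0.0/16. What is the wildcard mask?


Subnet mask: 255.255.0.0
Wildcard = 255.255.255.255 - subnet mask
255 - 255 = 0
255 - 255 = 0
255 - 0 = 255
255 - 0 = 255
Wildcard: 0.0.255.255


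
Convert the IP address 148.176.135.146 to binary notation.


148 = 10010100
176 = 10110000
135 = 10000111
146 = 10010010
Binary: 10010100.10110000.10000111.10010010


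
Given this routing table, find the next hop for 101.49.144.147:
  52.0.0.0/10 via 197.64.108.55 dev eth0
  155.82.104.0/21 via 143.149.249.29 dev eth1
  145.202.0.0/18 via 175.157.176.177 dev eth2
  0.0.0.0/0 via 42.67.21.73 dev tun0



Longest prefix match for 101.49.144.147:
  /10 52.0.0.0: no
  /21 155.82.104.0: no
  /18 145.202.0.0: no
  /0 0.0.0.0: MATCH
Selected: next-hop 42.67.21.73 via tun0 (matched /0)


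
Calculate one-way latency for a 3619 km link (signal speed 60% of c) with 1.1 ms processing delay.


Speed = 0.6 * 3e5 km/s = 180000 km/s
Propagation delay = 3619 / 180000 = 0.0201 s = 20.1056 ms
Processing delay = 1.1 ms
Total one-way latency = 21.2056 ms


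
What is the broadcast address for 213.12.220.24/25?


Network: 213.12.220.0/25
Host bits = 7
Set all host bits to 1:
Broadcast: 213.12.220.127


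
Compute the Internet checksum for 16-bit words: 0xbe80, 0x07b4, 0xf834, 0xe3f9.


Sum all words (with carry folding):
+ 0xbe80 = 0xbe80
+ 0x07b4 = 0xc634
+ 0xf834 = 0xbe69
+ 0xe3f9 = 0xa263
One's complement: ~0xa263
Checksum = 0x5d9c


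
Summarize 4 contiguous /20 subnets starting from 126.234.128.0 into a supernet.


Original prefix: /20
Number of subnets: 4 = 2^2
New prefix = 20 - 2 = 18
Supernet: 126.234.128.0/18


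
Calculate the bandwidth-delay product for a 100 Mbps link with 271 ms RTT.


BDP = bandwidth * RTT
= 100 Mbps * 271 ms
= 100 * 1e6 * 271 / 1000 bits
= 27100000 bits
= 3387500 bytes
= 3308.1055 KB
BDP = 27100000 bits (3387500 bytes)


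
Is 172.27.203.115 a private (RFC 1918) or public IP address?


RFC 1918 private ranges:
  10.0.0.0/8 (10.0.0.0 - 10.255.255.255)
  172.16.0.0/12 (172.16.0.0 - 172.31.255.255)
  192.168.0.0/16 (192.168.0.0 - 192.168.255.255)
Private (in 172.16.0.0/12)


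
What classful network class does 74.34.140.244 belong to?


First octet: 74
Binary: 01001010
0xxxxxxx -> Class A (1-126)
Class A, default mask 255.0.0.0 (/8)


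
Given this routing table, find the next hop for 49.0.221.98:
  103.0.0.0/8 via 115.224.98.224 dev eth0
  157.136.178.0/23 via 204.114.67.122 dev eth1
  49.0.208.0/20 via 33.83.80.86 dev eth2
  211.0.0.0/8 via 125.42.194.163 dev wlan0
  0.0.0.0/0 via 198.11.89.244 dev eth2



Longest prefix match for 49.0.221.98:
  /8 103.0.0.0: no
  /23 157.136.178.0: no
  /20 49.0.208.0: MATCH
  /8 211.0.0.0: no
  /0 0.0.0.0: MATCH
Selected: next-hop 33.83.80.86 via eth2 (matched /20)


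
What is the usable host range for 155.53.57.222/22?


Network: 155.53.56.0
Broadcast: 155.53.59.255
First usable = network + 1
Last usable = broadcast - 1
Range: 155.53.56.1 to 155.53.59.254


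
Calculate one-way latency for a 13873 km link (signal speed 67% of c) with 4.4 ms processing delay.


Speed = 0.67 * 3e5 km/s = 201000 km/s
Propagation delay = 13873 / 201000 = 0.069 s = 69.0199 ms
Processing delay = 4.4 ms
Total one-way latency = 73.4199 ms


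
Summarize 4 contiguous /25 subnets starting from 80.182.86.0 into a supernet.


Original prefix: /25
Number of subnets: 4 = 2^2
New prefix = 25 - 2 = 23
Supernet: 80.182.86.0/23


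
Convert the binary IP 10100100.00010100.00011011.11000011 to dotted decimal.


10100100 = 164
00010100 = 20
00011011 = 27
11000011 = 195
IP: 164.20.27.195


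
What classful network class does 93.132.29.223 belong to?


First octet: 93
Binary: 01011101
0xxxxxxx -> Class A (1-126)
Class A, default mask 255.0.0.0 (/8)


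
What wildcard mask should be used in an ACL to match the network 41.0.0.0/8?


Subnet mask: 255.0.0.0
Wildcard = 255.255.255.255 - subnet mask
255 - 255 = 0
255 - 0 = 255
255 - 0 = 255
255 - 0 = 255
Wildcard: 0.255.255.255


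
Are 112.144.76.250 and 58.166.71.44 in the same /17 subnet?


Mask: 255.255.128.0
112.144.76.250 AND mask = 112.144.0.0
58.166.71.44 AND mask = 58.166.0.0
No, different subnets (112.144.0.0 vs 58.166.0.0)


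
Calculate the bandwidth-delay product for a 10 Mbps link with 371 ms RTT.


BDP = bandwidth * RTT
= 10 Mbps * 371 ms
= 10 * 1e6 * 371 / 1000 bits
= 3710000 bits
= 463750 bytes
= 452.8809 KB
BDP = 3710000 bits (463750 bytes)


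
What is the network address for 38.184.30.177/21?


IP:   00100110.10111000.00011110.10110001
Mask: 11111111.11111111.11111000.00000000
AND operation:
Net:  00100110.10111000.00011000.00000000
Network: 38.184.24.0/21


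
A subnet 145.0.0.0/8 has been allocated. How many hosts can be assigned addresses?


Host bits = 32 - 8 = 24
Total addresses = 2^24 = 16777216
Usable = total - 2 (network and broadcast)
Usable hosts: 16777214


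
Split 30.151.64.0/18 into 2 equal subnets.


New prefix = 18 + 1 = 19
Each subnet has 8192 addresses
  30.151.64.0/19
  30.151.96.0/19
Subnets: 30.151.64.0/19, 30.151.96.0/19


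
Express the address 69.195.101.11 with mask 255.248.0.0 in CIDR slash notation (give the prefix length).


Binary: 11111111.11111000.00000000.00000000
Count leading 1s
Prefix: /13


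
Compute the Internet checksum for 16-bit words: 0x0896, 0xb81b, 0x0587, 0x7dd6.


Sum all words (with carry folding):
+ 0x0896 = 0x0896
+ 0xb81b = 0xc0b1
+ 0x0587 = 0xc638
+ 0x7dd6 = 0x440f
One's complement: ~0x440f
Checksum = 0xbbf0


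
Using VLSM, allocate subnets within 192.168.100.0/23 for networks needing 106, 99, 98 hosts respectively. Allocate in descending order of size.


106 hosts -> /25 (126 usable): 192.168.100.0/25
99 hosts -> /25 (126 usable): 192.168.100.128/25
98 hosts -> /25 (126 usable): 192.168.101.0/25
Allocation: 192.168.100.0/25 (106 hosts, 126 usable); 192.168.100.128/25 (99 hosts, 126 usable); 192.168.101.0/25 (98 hosts, 126 usable)


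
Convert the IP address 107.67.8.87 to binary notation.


107 = 01101011
67 = 01000011
8 = 00001000
87 = 01010111
Binary: 01101011.01000011.00001000.01010111


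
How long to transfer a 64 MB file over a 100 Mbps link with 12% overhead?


Effective throughput = 100 * (1 - 12/100) = 88 Mbps
File size in Mb = 64 * 8 = 512 Mb
Time = 512 / 88
Time = 5.8182 seconds


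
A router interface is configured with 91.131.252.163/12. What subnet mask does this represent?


/12 means 12 network bits, 20 host bits
Binary: 11111111111100000000000000000000
Mask: 255.240.0.0


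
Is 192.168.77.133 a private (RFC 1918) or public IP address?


RFC 1918 private ranges:
  10.0.0.0/8 (10.0.0.0 - 10.255.255.255)
  172.16.0.0/12 (172.16.0.0 - 172.31.255.255)
  192.168.0.0/16 (192.168.0.0 - 192.168.255.255)
Private (in 192.168.0.0/16)


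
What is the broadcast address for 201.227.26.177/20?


Network: 201.227.16.0/20
Host bits = 12
Set all host bits to 1:
Broadcast: 201.227.31.255


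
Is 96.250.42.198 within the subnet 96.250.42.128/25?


Subnet network: 96.250.42.128
Test IP AND mask: 96.250.42.128
Yes, 96.250.42.198 is in 96.250.42.128/25


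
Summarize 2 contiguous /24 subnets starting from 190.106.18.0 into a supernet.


Original prefix: /24
Number of subnets: 2 = 2^1
New prefix = 24 - 1 = 23
Supernet: 190.106.18.0/23


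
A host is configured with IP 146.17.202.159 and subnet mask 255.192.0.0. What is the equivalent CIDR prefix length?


Binary: 11111111.11000000.00000000.00000000
Count leading 1s
Prefix: /10


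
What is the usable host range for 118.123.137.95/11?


Network: 118.96.0.0
Broadcast: 118.127.255.255
First usable = network + 1
Last usable = broadcast - 1
Range: 118.96.0.1 to 118.127.255.254


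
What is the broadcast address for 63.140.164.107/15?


Network: 63.140.0.0/15
Host bits = 17
Set all host bits to 1:
Broadcast: 63.141.255.255


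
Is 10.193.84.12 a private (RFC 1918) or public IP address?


RFC 1918 private ranges:
  10.0.0.0/8 (10.0.0.0 - 10.255.255.255)
  172.16.0.0/12 (172.16.0.0 - 172.31.255.255)
  192.168.0.0/16 (192.168.0.0 - 192.168.255.255)
Private (in 10.0.0.0/8)


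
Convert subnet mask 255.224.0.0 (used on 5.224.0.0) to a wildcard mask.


Subnet mask: 255.224.0.0
Wildcard = 255.255.255.255 - subnet mask
255 - 255 = 0
255 - 224 = 31
255 - 0 = 255
255 - 0 = 255
Wildcard: 0.31.255.255


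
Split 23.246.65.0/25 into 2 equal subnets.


New prefix = 25 + 1 = 26
Each subnet has 64 addresses
  23.246.65.0/26
  23.246.65.64/26
Subnets: 23.246.65.0/26, 23.246.65.64/26


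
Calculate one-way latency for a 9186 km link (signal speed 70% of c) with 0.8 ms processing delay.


Speed = 0.7 * 3e5 km/s = 210000 km/s
Propagation delay = 9186 / 210000 = 0.0437 s = 43.7429 ms
Processing delay = 0.8 ms
Total one-way latency = 44.5429 ms


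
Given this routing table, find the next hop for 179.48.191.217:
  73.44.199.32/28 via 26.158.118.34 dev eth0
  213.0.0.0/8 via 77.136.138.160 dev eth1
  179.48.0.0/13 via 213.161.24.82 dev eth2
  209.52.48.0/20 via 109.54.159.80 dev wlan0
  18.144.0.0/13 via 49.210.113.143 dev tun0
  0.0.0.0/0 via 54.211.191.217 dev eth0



Longest prefix match for 179.48.191.217:
  /28 73.44.199.32: no
  /8 213.0.0.0: no
  /13 179.48.0.0: MATCH
  /20 209.52.48.0: no
  /13 18.144.0.0: no
  /0 0.0.0.0: MATCH
Selected: next-hop 213.161.24.82 via eth2 (matched /13)


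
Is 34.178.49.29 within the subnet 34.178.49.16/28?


Subnet network: 34.178.49.16
Test IP AND mask: 34.178.49.16
Yes, 34.178.49.29 is in 34.178.49.16/28


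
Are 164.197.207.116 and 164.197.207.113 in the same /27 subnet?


Mask: 255.255.255.224
164.197.207.116 AND mask = 164.197.207.96
164.197.207.113 AND mask = 164.197.207.96
Yes, same subnet (164.197.207.96)


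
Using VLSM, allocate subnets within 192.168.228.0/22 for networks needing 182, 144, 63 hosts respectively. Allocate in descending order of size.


182 hosts -> /24 (254 usable): 192.168.228.0/24
144 hosts -> /24 (254 usable): 192.168.229.0/24
63 hosts -> /25 (126 usable): 192.168.230.0/25
Allocation: 192.168.228.0/24 (182 hosts, 254 usable); 192.168.229.0/24 (144 hosts, 254 usable); 192.168.230.0/25 (63 hosts, 126 usable)


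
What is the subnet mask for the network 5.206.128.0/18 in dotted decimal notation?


/18 means 18 network bits, 14 host bits
Binary: 11111111111111111100000000000000
Mask: 255.255.192.0


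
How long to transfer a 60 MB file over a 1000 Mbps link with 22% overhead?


Effective throughput = 1000 * (1 - 22/100) = 780 Mbps
File size in Mb = 60 * 8 = 480 Mb
Time = 480 / 780
Time = 0.6154 seconds


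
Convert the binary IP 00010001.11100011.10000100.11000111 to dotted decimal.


00010001 = 17
11100011 = 227
10000100 = 132
11000111 = 199
IP: 17.227.132.199


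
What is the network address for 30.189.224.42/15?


IP:   00011110.10111101.11100000.00101010
Mask: 11111111.11111110.00000000.00000000
AND operation:
Net:  00011110.10111100.00000000.00000000
Network: 30.188.0.0/15


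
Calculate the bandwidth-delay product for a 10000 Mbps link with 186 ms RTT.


BDP = bandwidth * RTT
= 10000 Mbps * 186 ms
= 10000 * 1e6 * 186 / 1000 bits
= 1860000000 bits
= 232500000 bytes
= 227050.7812 KB
BDP = 1860000000 bits (232500000 bytes)


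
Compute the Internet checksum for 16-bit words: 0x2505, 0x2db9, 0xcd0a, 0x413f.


Sum all words (with carry folding):
+ 0x2505 = 0x2505
+ 0x2db9 = 0x52be
+ 0xcd0a = 0x1fc9
+ 0x413f = 0x6108
One's complement: ~0x6108
Checksum = 0x9ef7


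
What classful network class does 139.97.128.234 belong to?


First octet: 139
Binary: 10001011
10xxxxxx -> Class B (128-191)
Class B, default mask 255.255.0.0 (/16)


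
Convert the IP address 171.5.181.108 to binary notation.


171 = 10101011
5 = 00000101
181 = 10110101
108 = 01101100
Binary: 10101011.00000101.10110101.01101100


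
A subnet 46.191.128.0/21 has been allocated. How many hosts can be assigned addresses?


Host bits = 32 - 21 = 11
Total addresses = 2^11 = 2048
Usable = total - 2 (network and broadcast)
Usable hosts: 2046


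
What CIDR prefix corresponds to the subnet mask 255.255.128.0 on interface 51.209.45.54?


Binary: 11111111.11111111.10000000.00000000
Count leading 1s
Prefix: /17


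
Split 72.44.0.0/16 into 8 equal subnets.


New prefix = 16 + 3 = 19
Each subnet has 8192 addresses
  72.44.0.0/19
  72.44.32.0/19
  72.44.64.0/19
  72.44.96.0/19
  72.44.128.0/19
  72.44.160.0/19
  72.44.192.0/19
  72.44.224.0/19
Subnets: 72.44.0.0/19, 72.44.32.0/19, 72.44.64.0/19, 72.44.96.0/19, 72.44.128.0/19, 72.44.160.0/19, 72.44.192.0/19, 72.44.224.0/19


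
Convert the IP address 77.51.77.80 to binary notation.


77 = 01001101
51 = 00110011
77 = 01001101
80 = 01010000
Binary: 01001101.00110011.01001101.01010000


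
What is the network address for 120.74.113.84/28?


IP:   01111000.01001010.01110001.01010100
Mask: 11111111.11111111.11111111.11110000
AND operation:
Net:  01111000.01001010.01110001.01010000
Network: 120.74.113.80/28


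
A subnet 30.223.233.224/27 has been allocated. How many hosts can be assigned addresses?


Host bits = 32 - 27 = 5
Total addresses = 2^5 = 32
Usable = total - 2 (network and broadcast)
Usable hosts: 30


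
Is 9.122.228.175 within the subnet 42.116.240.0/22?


Subnet network: 42.116.240.0
Test IP AND mask: 9.122.228.0
No, 9.122.228.175 is not in 42.116.240.0/22


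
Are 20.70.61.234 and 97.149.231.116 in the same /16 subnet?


Mask: 255.255.0.0
20.70.61.234 AND mask = 20.70.0.0
97.149.231.116 AND mask = 97.149.0.0
No, different subnets (20.70.0.0 vs 97.149.0.0)


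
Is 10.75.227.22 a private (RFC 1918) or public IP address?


RFC 1918 private ranges:
  10.0.0.0/8 (10.0.0.0 - 10.255.255.255)
  172.16.0.0/12 (172.16.0.0 - 172.31.255.255)
  192.168.0.0/16 (192.168.0.0 - 192.168.255.255)
Private (in 10.0.0.0/8)


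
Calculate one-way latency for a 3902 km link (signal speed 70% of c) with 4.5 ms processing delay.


Speed = 0.7 * 3e5 km/s = 210000 km/s
Propagation delay = 3902 / 210000 = 0.0186 s = 18.581 ms
Processing delay = 4.5 ms
Total one-way latency = 23.081 ms


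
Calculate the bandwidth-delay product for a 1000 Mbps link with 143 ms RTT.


BDP = bandwidth * RTT
= 1000 Mbps * 143 ms
= 1000 * 1e6 * 143 / 1000 bits
= 143000000 bits
= 17875000 bytes
= 17456.0547 KB
BDP = 143000000 bits (17875000 bytes)


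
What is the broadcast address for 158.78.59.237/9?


Network: 158.0.0.0/9
Host bits = 23
Set all host bits to 1:
Broadcast: 158.127.255.255


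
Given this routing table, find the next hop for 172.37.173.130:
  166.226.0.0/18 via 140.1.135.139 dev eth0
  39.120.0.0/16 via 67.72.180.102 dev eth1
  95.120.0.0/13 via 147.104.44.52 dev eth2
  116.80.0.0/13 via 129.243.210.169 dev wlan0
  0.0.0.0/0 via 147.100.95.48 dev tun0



Longest prefix match for 172.37.173.130:
  /18 166.226.0.0: no
  /16 39.120.0.0: no
  /13 95.120.0.0: no
  /13 116.80.0.0: no
  /0 0.0.0.0: MATCH
Selected: next-hop 147.100.95.48 via tun0 (matched /0)


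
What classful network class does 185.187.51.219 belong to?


First octet: 185
Binary: 10111001
10xxxxxx -> Class B (128-191)
Class B, default mask 255.255.0.0 (/16)


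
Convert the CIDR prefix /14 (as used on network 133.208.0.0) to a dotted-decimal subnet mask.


/14 means 14 network bits, 18 host bits
Binary: 11111111111111000000000000000000
Mask: 255.252.0.0


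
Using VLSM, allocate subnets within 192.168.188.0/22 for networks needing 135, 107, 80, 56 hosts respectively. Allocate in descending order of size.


135 hosts -> /24 (254 usable): 192.168.188.0/24
107 hosts -> /25 (126 usable): 192.168.189.0/25
80 hosts -> /25 (126 usable): 192.168.189.128/25
56 hosts -> /26 (62 usable): 192.168.190.0/26
Allocation: 192.168.188.0/24 (135 hosts, 254 usable); 192.168.189.0/25 (107 hosts, 126 usable); 192.168.189.128/25 (80 hosts, 126 usable); 192.168.190.0/26 (56 hosts, 62 usable)


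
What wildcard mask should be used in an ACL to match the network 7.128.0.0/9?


Subnet mask: 255.128.0.0
Wildcard = 255.255.255.255 - subnet mask
255 - 255 = 0
255 - 128 = 127
255 - 0 = 255
255 - 0 = 255
Wildcard: 0.127.255.255


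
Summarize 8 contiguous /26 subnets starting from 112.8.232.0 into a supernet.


Original prefix: /26
Number of subnets: 8 = 2^3
New prefix = 26 - 3 = 23
Supernet: 112.8.232.0/23


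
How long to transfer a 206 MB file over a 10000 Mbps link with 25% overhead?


Effective throughput = 10000 * (1 - 25/100) = 7500 Mbps
File size in Mb = 206 * 8 = 1648 Mb
Time = 1648 / 7500
Time = 0.2197 seconds


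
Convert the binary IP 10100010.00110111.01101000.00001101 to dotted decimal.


10100010 = 162
00110111 = 55
01101000 = 104
00001101 = 13
IP: 162.55.104.13


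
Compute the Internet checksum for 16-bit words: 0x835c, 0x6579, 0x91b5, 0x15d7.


Sum all words (with carry folding):
+ 0x835c = 0x835c
+ 0x6579 = 0xe8d5
+ 0x91b5 = 0x7a8b
+ 0x15d7 = 0x9062
One's complement: ~0x9062
Checksum = 0x6f9d


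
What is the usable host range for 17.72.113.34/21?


Network: 17.72.112.0
Broadcast: 17.72.119.255
First usable = network + 1
Last usable = broadcast - 1
Range: 17.72.112.1 to 17.72.119.254


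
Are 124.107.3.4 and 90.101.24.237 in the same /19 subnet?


Mask: 255.255.224.0
124.107.3.4 AND mask = 124.107.0.0
90.101.24.237 AND mask = 90.101.0.0
No, different subnets (124.107.0.0 vs 90.101.0.0)


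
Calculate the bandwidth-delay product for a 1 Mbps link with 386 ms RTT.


BDP = bandwidth * RTT
= 1 Mbps * 386 ms
= 1 * 1e6 * 386 / 1000 bits
= 386000 bits
= 48250 bytes
= 47.1191 KB
BDP = 386000 bits (48250 bytes)


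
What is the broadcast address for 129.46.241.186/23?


Network: 129.46.240.0/23
Host bits = 9
Set all host bits to 1:
Broadcast: 129.46.241.255


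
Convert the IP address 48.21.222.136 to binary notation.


48 = 00110000
21 = 00010101
222 = 11011110
136 = 10001000
Binary: 00110000.00010101.11011110.10001000


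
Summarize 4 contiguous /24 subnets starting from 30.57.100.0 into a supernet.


Original prefix: /24
Number of subnets: 4 = 2^2
New prefix = 24 - 2 = 22
Supernet: 30.57.100.0/22


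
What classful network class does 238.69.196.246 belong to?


First octet: 238
Binary: 11101110
1110xxxx -> Class D (224-239)
Class D (multicast), default mask N/A


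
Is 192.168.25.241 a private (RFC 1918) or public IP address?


RFC 1918 private ranges:
  10.0.0.0/8 (10.0.0.0 - 10.255.255.255)
  172.16.0.0/12 (172.16.0.0 - 172.31.255.255)
  192.168.0.0/16 (192.168.0.0 - 192.168.255.255)
Private (in 192.168.0.0/16)


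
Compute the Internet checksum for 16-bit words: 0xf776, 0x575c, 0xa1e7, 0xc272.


Sum all words (with carry folding):
+ 0xf776 = 0xf776
+ 0x575c = 0x4ed3
+ 0xa1e7 = 0xf0ba
+ 0xc272 = 0xb32d
One's complement: ~0xb32d
Checksum = 0x4cd2


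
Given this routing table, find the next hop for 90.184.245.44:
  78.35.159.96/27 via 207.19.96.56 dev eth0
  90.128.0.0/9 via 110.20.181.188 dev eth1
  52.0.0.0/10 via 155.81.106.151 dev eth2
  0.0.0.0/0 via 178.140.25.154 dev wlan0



Longest prefix match for 90.184.245.44:
  /27 78.35.159.96: no
  /9 90.128.0.0: MATCH
  /10 52.0.0.0: no
  /0 0.0.0.0: MATCH
Selected: next-hop 110.20.181.188 via eth1 (matched /9)


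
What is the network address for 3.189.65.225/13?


IP:   00000011.10111101.01000001.11100001
Mask: 11111111.11111000.00000000.00000000
AND operation:
Net:  00000011.10111000.00000000.00000000
Network: 3.184.0.0/13


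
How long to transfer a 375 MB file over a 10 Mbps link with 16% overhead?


Effective throughput = 10 * (1 - 16/100) = 8.4 Mbps
File size in Mb = 375 * 8 = 3000 Mb
Time = 3000 / 8.4
Time = 357.1429 seconds


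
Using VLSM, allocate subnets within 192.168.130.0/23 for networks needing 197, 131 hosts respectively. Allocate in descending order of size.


197 hosts -> /24 (254 usable): 192.168.130.0/24
131 hosts -> /24 (254 usable): 192.168.131.0/24
Allocation: 192.168.130.0/24 (197 hosts, 254 usable); 192.168.131.0/24 (131 hosts, 254 usable)


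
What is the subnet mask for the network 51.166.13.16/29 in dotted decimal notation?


/29 means 29 network bits, 3 host bits
Binary: 11111111111111111111111111111000
Mask: 255.255.255.248


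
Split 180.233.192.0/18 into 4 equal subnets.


New prefix = 18 + 2 = 20
Each subnet has 4096 addresses
  180.233.192.0/20
  180.233.208.0/20
  180.233.224.0/20
  180.233.240.0/20
Subnets: 180.233.192.0/20, 180.233.208.0/20, 180.233.224.0/20, 180.233.240.0/20


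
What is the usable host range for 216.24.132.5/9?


Network: 216.0.0.0
Broadcast: 216.127.255.255
First usable = network + 1
Last usable = broadcast - 1
Range: 216.0.0.1 to 216.127.255.254


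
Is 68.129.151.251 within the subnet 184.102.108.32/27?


Subnet network: 184.102.108.32
Test IP AND mask: 68.129.151.224
No, 68.129.151.251 is not in 184.102.108.32/27


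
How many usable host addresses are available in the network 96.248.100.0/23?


Host bits = 32 - 23 = 9
Total addresses = 2^9 = 512
Usable = total - 2 (network and broadcast)
Usable hosts: 510


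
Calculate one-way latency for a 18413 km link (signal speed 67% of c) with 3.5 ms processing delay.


Speed = 0.67 * 3e5 km/s = 201000 km/s
Propagation delay = 18413 / 201000 = 0.0916 s = 91.607 ms
Processing delay = 3.5 ms
Total one-way latency = 95.107 ms


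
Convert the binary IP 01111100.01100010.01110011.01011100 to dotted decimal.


01111100 = 124
01100010 = 98
01110011 = 115
01011100 = 92
IP: 124.98.115.92


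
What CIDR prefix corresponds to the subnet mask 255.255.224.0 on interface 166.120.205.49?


Binary: 11111111.11111111.11100000.00000000
Count leading 1s
Prefix: /19


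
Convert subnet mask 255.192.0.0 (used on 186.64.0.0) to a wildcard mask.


Subnet mask: 255.192.0.0
Wildcard = 255.255.255.255 - subnet mask
255 - 255 = 0
255 - 192 = 63
255 - 0 = 255
255 - 0 = 255
Wildcard: 0.63.255.255


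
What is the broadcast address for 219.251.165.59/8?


Network: 219.0.0.0/8
Host bits = 24
Set all host bits to 1:
Broadcast: 219.255.255.255


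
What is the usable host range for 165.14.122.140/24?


Network: 165.14.122.0
Broadcast: 165.14.122.255
First usable = network + 1
Last usable = broadcast - 1
Range: 165.14.122.1 to 165.14.122.254
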